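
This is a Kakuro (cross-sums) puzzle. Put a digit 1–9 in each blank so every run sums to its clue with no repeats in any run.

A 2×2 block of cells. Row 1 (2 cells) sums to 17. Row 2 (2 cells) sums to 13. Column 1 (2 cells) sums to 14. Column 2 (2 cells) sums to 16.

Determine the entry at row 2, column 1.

6

17 in 2 cells must be {8,9}; 16 in 2 cells must be {7,9}.
The 17 across and the 16 down share only 9, so (1,2) = 9.
(2,2) = 16 − 9 = 7 completes the 16 down.
(1,1) = 17 − 9 = 8 completes the 17 across.
(2,1) = 13 − 7 = 6 completes the 13 across.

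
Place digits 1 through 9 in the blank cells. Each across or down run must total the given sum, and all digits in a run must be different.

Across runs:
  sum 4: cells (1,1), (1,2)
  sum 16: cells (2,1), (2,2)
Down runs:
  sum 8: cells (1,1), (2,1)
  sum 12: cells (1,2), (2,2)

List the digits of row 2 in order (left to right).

4 in 2 cells must be {1,3}; 16 in 2 cells must be {7,9}.
The 4 across and the 12 down share only 3, so (1,2) = 3.
The 16 across and the 8 down share only 7, so (2,1) = 7.
(2,2) = 16 − 7 = 9 completes the 16 across.
(1,1) = 4 − 3 = 1 completes the 4 across.

7, 9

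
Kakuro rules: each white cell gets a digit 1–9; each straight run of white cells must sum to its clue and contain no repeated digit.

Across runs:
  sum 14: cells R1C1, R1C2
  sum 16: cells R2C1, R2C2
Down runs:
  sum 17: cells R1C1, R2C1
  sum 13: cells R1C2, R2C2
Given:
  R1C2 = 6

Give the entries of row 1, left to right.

8 6

16 in 2 cells must be {7,9}; 17 in 2 cells must be {8,9}.
R1C1 = 14 − 6 = 8 completes the 14 across.
R2C1 = 17 − 8 = 9 completes the 17 down.
R2C2 = 16 − 9 = 7 completes the 16 across.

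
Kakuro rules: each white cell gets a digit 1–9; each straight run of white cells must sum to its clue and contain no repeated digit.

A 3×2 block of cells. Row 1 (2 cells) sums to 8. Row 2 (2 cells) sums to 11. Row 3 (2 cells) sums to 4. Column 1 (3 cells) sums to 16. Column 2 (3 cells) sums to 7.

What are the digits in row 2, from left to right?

4 in 2 cells must be {1,3}; 7 in 3 cells must be {1,2,4}.
The 4 across and the 7 down share only 1, so (3,2) = 1.
Given what's placed, (1,2) must be 2 to fit the 8 across and 7 down.
(2,2) = 7 − 3 = 4 completes the 7 down.
(3,1) = 4 − 1 = 3 completes the 4 across.
(1,1) = 8 − 2 = 6 completes the 8 across.
(2,1) = 11 − 4 = 7 completes the 11 across.

7, 4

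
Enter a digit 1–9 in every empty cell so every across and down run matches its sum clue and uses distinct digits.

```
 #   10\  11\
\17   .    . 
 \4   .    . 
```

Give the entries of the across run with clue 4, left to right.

17 in 2 cells must be {8,9}; 4 in 2 cells must be {1,3}.
The 4 across and the 11 down share only 3, so R2C2 = 3.
R1C2 = 11 − 3 = 8 completes the 11 down.
R2C1 = 4 − 3 = 1 completes the 4 across.
R1C1 = 17 − 8 = 9 completes the 17 across.

1 3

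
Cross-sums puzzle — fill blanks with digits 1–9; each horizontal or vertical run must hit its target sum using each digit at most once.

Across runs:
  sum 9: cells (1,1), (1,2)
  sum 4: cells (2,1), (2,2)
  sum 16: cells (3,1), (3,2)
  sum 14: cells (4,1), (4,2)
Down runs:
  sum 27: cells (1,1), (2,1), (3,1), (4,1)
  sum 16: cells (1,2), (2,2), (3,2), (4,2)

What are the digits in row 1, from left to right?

4 in 2 cells must be {1,3}; 16 in 2 cells must be {7,9}.
Only 3 fits (2,1) under both its across sum 4 and down sum 27.
(2,2) = 4 − 3 = 1 completes the 4 across.
Nothing is forced directly, so branch on (1,1), whose candidates are 7 or 8. If (1,1) = 8: then (1,2) would have to be in {1} for the 9 across but in {2,3,4,5,6,7,8,9} for the 16 down — contradiction. So (1,1) = 7.
(1,2) = 9 − 7 = 2 completes the 9 across.

7, 2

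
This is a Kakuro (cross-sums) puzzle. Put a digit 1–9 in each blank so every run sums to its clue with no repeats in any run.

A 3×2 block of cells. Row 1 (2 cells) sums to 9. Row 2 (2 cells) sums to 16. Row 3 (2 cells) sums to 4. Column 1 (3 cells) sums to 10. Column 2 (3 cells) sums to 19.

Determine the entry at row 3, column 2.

16 in 2 cells must be {7,9}; 4 in 2 cells must be {1,3}.
The 16 across and the 10 down share only 7, so (2,1) = 7.
(2,2) = 16 − 7 = 9 completes the 16 across.
Given what's placed, (3,1) must be 1 to fit the 4 across and 10 down.
(3,2) = 4 − 1 = 3 completes the 4 across.
(1,1) = 10 − 8 = 2 completes the 10 down.
(1,2) = 9 − 2 = 7 completes the 9 across.

3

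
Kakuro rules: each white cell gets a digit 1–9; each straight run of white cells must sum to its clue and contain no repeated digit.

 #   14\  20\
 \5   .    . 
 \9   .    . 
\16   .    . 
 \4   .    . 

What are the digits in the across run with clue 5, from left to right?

4 1

16 in 2 cells must be {7,9}; 4 in 2 cells must be {1,3}.
Only 7 fits R3C1 under both its across sum 16 and down sum 14.
R3C2 = 16 − 7 = 9 completes the 16 across.
Given what's placed, R4C1 must be 1 to fit the 4 across and 14 down.
R4C2 = 4 − 1 = 3 completes the 4 across.
No cell is forced outright now. R1C1 can only be 2 or 4 (the digits allowed by both its 5 across and its 14 down). If R1C1 = 2: then R1C2 would have to be in {3} for the 5 across but in {1,2,6,7} for the 20 down — contradiction. So R1C1 = 4.
R1C2 = 5 − 4 = 1 completes the 5 across.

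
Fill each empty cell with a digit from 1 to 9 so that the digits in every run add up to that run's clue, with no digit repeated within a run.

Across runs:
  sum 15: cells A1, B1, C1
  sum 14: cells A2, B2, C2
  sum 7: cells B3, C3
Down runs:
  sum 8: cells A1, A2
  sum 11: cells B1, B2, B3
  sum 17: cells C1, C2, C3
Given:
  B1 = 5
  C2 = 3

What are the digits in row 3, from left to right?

2, 5

No cell is forced outright now. B2 can only be 2 or 4 (the digits allowed by both its 14 across and its 11 down). If B2 = 2: then A2 would have to be in {9} for the 14 across but in {1,2,3,5,6,7} for the 8 down — contradiction. So B2 = 4.
A2 = 14 − 7 = 7 completes the 14 across.
B3 = 11 − 9 = 2 completes the 11 down.
C3 = 7 − 2 = 5 completes the 7 across.
A1 = 8 − 7 = 1 completes the 8 down.
C1 = 15 − 6 = 9 completes the 15 across.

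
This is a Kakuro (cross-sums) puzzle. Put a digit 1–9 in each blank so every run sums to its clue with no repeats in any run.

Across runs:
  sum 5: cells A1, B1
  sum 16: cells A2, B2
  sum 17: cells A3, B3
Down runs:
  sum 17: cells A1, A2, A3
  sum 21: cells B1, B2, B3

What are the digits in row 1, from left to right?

1 4

16 in 2 cells must be {7,9}; 17 in 2 cells must be {8,9}.
The 5 across and the 21 down share only 4, so B1 = 4.
Given what's placed, B2 must be 9 to fit the 16 across and 21 down.
B3 = 21 − 13 = 8 completes the 21 down.
A1 = 5 − 4 = 1 completes the 5 across.
A2 = 16 − 9 = 7 completes the 16 across.
A3 = 17 − 8 = 9 completes the 17 across.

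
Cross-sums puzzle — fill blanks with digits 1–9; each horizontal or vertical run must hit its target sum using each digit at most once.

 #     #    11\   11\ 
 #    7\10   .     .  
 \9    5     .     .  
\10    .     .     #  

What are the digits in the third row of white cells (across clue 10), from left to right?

2, 8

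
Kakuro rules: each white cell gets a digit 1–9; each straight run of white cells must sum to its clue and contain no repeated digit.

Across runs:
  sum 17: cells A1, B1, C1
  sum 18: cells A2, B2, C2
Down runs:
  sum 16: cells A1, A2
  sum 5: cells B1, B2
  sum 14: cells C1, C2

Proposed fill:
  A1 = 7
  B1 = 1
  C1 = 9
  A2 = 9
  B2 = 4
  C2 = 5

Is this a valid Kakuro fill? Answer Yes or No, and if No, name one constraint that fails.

Yes

Across: 7+1+9=17; 9+4+5=18. Down: 7+9=16; 1+4=5; 9+5=14. No digit repeats within any run.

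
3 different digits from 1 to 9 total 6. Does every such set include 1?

The only way to make 6 from 3 distinct digits is {1,2,3}, which contains 1.

Yes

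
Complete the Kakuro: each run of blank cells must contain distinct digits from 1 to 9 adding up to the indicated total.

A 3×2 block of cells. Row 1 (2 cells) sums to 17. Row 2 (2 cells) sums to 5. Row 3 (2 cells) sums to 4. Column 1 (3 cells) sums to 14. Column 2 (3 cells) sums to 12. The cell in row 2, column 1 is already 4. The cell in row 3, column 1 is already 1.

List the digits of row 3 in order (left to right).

1 3

17 in 2 cells must be {8,9}; 4 in 2 cells must be {1,3}.
(1,1) = 14 − 5 = 9 completes the 14 down.
(1,2) = 17 − 9 = 8 completes the 17 across.
(2,2) = 5 − 4 = 1 completes the 5 across.
(3,2) = 4 − 1 = 3 completes the 4 across.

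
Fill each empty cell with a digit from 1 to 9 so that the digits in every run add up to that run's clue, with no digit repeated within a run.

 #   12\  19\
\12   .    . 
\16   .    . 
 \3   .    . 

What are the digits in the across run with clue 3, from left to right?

16 in 2 cells must be {7,9}; 3 in 2 cells must be {1,2}.
The 3 across and the 19 down share only 2, so R3C2 = 2.
Given what's placed, R2C2 must be 9 to fit the 16 across and 19 down.
R3C1 = 3 − 2 = 1 completes the 3 across.
R1C2 = 19 − 11 = 8 completes the 19 down.
R2C1 = 16 − 9 = 7 completes the 16 across.
R1C1 = 12 − 8 = 4 completes the 12 across.

1 2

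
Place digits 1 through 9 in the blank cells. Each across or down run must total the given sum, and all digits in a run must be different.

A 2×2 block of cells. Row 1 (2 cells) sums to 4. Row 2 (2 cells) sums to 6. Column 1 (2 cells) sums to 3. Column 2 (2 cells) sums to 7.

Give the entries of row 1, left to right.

1 3

4 in 2 cells must be {1,3}; 3 in 2 cells must be {1,2}.
The 4 across and the 3 down share only 1, so (1,1) = 1.
(1,2) = 4 − 1 = 3 completes the 4 across.
(2,1) = 3 − 1 = 2 completes the 3 down.
(2,2) = 6 − 2 = 4 completes the 6 across.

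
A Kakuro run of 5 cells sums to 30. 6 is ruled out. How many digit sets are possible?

2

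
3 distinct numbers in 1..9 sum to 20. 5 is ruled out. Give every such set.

{3,8,9}; {4,7,9}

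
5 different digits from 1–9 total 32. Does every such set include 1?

Counterexample: {2,6,7,8,9} sums to 32 without using 1.

No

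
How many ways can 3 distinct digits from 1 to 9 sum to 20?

4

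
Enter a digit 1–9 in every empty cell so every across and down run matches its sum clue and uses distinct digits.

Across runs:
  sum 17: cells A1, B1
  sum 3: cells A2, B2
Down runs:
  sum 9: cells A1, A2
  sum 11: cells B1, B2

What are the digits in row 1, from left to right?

17 in 2 cells must be {8,9}; 3 in 2 cells must be {1,2}.
The 17 across and the 9 down share only 8, so A1 = 8.
B1 = 17 − 8 = 9 completes the 17 across.
A2 = 9 − 8 = 1 completes the 9 down.
B2 = 3 − 1 = 2 completes the 3 across.

8 9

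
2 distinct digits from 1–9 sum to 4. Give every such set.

{1,3}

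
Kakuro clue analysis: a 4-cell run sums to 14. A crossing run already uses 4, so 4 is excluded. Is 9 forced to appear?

No

Counterexample: {1,2,3,8} sums to 14 under that restriction without using 9.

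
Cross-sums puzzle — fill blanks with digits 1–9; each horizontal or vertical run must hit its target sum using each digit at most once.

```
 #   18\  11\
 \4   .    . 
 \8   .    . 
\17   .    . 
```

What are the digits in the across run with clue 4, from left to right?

3 1

4 in 2 cells must be {1,3}; 17 in 2 cells must be {8,9}.
The 17 across and the 11 down share only 8, so R3C2 = 8.
Given what's placed, R1C2 must be 1 to fit the 4 across and 11 down.
R2C2 = 11 − 9 = 2 completes the 11 down.
R3C1 = 17 − 8 = 9 completes the 17 across.
R1C1 = 4 − 1 = 3 completes the 4 across.
R2C1 = 8 − 2 = 6 completes the 8 across.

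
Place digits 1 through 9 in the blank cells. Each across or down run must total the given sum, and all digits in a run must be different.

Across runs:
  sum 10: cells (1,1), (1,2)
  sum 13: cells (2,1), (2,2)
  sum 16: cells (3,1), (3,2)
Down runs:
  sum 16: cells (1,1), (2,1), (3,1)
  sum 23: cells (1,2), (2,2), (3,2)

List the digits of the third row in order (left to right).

7, 9

16 in 2 cells must be {7,9}; 23 in 3 cells must be {6,8,9}.
The 16 across and the 23 down share only 9, so (3,2) = 9.
(3,1) = 16 − 9 = 7 completes the 16 across.
Nothing is forced directly, so branch on (1,2), whose candidates are 6 or 8. If (1,2) = 8: then (1,1) would have to be in {2} for the 10 across but in {1,3,4,5,6,8} for the 16 down — contradiction. So (1,2) = 6.
(1,1) = 10 − 6 = 4 completes the 10 across.
(2,1) = 16 − 11 = 5 completes the 16 down.
(2,2) = 13 − 5 = 8 completes the 13 across.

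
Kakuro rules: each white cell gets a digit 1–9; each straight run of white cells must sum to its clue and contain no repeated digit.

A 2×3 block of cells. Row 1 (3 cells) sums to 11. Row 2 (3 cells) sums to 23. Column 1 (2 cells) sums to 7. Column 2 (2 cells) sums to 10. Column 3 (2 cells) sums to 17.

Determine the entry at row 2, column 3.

9

23 in 3 cells must be {6,8,9}; 17 in 2 cells must be {8,9}.
The 11 across and the 17 down share only 8, so (1,3) = 8.
The 23 across and the 7 down share only 6, so (2,1) = 6.
(2,3) = 17 − 8 = 9 completes the 17 down.
(1,1) = 7 − 6 = 1 completes the 7 down.
(1,2) = 11 − 9 = 2 completes the 11 across.
(2,2) = 23 − 15 = 8 completes the 23 across.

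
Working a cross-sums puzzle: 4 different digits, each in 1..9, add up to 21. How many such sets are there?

11

4 distinct digits from 1–9 sum between 10 and 30.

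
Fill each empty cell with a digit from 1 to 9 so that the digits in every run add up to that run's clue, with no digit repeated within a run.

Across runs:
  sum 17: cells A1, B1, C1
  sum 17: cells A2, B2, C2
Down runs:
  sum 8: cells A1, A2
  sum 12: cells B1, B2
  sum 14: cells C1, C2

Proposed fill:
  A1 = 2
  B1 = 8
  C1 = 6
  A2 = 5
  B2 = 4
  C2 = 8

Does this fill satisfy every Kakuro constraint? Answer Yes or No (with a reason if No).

No — the across run A1–C1 sums to 16, not 17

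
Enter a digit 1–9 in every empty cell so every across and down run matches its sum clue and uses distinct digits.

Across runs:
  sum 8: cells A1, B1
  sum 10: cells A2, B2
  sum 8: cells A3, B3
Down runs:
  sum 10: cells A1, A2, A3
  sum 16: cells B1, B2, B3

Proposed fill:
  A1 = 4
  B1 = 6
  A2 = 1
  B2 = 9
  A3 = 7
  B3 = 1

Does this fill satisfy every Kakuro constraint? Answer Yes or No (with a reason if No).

No — the across run A1–B1 sums to 10, not 8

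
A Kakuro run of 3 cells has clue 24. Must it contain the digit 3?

No

The only way to make 24 from 3 distinct digits is {7,8,9}, which does not contain 3.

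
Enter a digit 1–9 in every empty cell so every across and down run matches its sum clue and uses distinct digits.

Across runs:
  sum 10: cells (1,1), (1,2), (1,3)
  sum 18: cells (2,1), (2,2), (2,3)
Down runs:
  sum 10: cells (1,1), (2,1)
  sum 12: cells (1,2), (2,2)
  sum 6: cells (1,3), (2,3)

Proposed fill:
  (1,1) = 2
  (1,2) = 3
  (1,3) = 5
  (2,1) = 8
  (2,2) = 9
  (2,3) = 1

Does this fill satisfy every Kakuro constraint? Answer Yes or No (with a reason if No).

Yes

Across: 2+3+5=10; 8+9+1=18. Down: 2+8=10; 3+9=12; 5+1=6. No digit repeats within any run.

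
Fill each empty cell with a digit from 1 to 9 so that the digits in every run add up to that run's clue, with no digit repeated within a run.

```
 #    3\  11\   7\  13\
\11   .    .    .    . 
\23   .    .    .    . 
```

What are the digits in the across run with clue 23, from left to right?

2 9 4 8

11 in 4 cells must be {1,2,3,5}; 3 in 2 cells must be {1,2}.
Only 5 fits R1C4 under both its across sum 11 and down sum 13.
R2C4 = 13 − 5 = 8 completes the 13 down.
Nothing is forced directly, so branch on R1C2, whose candidates are 2 or 3. If R1C2 = 3: then R2C2 would have to be in {1,2,3,4,5,6,7,9} for the 23 across but in {8} for the 11 down — contradiction. So R1C2 = 2.
R1C1 = 1: the only remaining digit allowed by both the 11 across and the 3 down.
R1C3 = 11 − 8 = 3 completes the 11 across.
R2C1 = 3 − 1 = 2 completes the 3 down.
R2C2 = 11 − 2 = 9 completes the 11 down.
R2C3 = 23 − 19 = 4 completes the 23 across.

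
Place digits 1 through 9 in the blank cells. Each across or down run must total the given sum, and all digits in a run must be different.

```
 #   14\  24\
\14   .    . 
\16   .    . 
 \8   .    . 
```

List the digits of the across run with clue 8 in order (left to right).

1 7

16 in 2 cells must be {7,9}; 24 in 3 cells must be {7,8,9}.
The 8 across and the 24 down share only 7, so R3C2 = 7.
Given what's placed, R2C2 must be 9 to fit the 16 across and 24 down.
R3C1 = 8 − 7 = 1 completes the 8 across.
R1C2 = 24 − 16 = 8 completes the 24 down.
R2C1 = 16 − 9 = 7 completes the 16 across.
R1C1 = 14 − 8 = 6 completes the 14 across.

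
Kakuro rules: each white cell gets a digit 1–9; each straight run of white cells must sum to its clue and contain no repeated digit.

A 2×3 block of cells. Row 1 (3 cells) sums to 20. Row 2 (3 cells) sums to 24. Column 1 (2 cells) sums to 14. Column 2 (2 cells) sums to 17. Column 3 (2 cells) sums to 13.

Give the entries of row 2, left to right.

9 8 7

24 in 3 cells must be {7,8,9}; 17 in 2 cells must be {8,9}.
Nothing is forced directly, so branch on (1,2), whose candidates are 8 or 9. If (1,2) = 8: that forces (2,2) = 9, (2,1) = 8, (2,3) = 7, after which (1,1) would have to be in {3,5,7,9} for the 20 across but in {6} for the 14 down — contradiction. So (1,2) = 9.
(2,2) = 17 − 9 = 8 completes the 17 down.
Given what's placed, (2,1) must be 9 to fit the 24 across and 14 down.
(2,3) = 24 − 17 = 7 completes the 24 across.
(1,1) = 14 − 9 = 5 completes the 14 down.
(1,3) = 20 − 14 = 6 completes the 20 across.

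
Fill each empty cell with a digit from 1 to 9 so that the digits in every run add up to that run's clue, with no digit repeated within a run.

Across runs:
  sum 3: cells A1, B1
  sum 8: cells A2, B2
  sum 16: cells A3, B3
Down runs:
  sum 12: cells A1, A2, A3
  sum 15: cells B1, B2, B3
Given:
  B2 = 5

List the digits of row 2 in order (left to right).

3 5

3 in 2 cells must be {1,2}; 16 in 2 cells must be {7,9}.
A2 = 8 − 5 = 3 completes the 8 across.
Given what's placed, A3 must be 7 to fit the 16 across and 12 down.
B3 = 16 − 7 = 9 completes the 16 across.
A1 = 12 − 10 = 2 completes the 12 down.
B1 = 3 − 2 = 1 completes the 3 across.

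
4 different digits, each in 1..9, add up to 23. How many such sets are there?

9

4 distinct digits from 1–9 sum between 10 and 30.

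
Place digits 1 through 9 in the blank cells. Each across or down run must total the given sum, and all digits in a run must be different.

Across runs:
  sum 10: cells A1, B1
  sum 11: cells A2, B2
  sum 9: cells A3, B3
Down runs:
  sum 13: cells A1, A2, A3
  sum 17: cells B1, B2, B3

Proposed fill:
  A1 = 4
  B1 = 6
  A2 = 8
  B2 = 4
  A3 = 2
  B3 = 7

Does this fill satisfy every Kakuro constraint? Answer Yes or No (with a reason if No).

No — the across run A2–B2 sums to 12, not 11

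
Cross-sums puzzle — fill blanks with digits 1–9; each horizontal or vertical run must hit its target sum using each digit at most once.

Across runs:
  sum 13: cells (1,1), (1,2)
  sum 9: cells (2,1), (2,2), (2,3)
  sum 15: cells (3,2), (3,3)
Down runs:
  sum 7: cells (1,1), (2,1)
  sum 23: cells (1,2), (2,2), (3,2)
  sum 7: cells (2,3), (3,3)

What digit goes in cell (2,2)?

6

23 in 3 cells must be {6,8,9}.
The 9 across and the 23 down share only 6, so (2,2) = 6.
Intersecting the 15 across with the 7 down forces (3,3) = 6.
(2,3) = 7 − 6 = 1 completes the 7 down.
(3,2) = 15 − 6 = 9 completes the 15 across.
(1,2) = 23 − 15 = 8 completes the 23 down.
(2,1) = 9 − 7 = 2 completes the 9 across.
(1,1) = 13 − 8 = 5 completes the 13 across.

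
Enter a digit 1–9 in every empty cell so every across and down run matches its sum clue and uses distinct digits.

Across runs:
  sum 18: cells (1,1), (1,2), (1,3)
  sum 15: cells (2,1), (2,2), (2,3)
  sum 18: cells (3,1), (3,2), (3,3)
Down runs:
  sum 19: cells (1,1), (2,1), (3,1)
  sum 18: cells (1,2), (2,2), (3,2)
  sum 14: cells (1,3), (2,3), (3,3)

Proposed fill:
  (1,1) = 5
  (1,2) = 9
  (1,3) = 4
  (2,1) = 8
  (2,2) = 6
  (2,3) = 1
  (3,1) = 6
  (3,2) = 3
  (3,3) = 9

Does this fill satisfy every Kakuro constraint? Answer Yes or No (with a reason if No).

Across: 5+9+4=18; 8+6+1=15; 6+3+9=18. Down: 5+8+6=19; 9+6+3=18; 4+1+9=14. No digit repeats within any run.

Yes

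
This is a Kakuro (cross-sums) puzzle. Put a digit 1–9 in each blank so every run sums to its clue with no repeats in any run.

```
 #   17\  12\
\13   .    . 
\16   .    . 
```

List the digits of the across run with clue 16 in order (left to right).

9 7

16 in 2 cells must be {7,9}; 17 in 2 cells must be {8,9}.
The 16 across and the 17 down share only 9, so R2C1 = 9.
R2C2 = 16 − 9 = 7 completes the 16 across.
R1C1 = 17 − 9 = 8 completes the 17 down.
R1C2 = 13 − 8 = 5 completes the 13 across.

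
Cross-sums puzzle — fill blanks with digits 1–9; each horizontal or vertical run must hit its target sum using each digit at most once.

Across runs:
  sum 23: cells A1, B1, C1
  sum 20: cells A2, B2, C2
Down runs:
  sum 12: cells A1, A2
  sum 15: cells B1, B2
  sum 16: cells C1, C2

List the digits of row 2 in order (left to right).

4 9 7

23 in 3 cells must be {6,8,9}; 16 in 2 cells must be {7,9}.
The 23 across and the 16 down share only 9, so C1 = 9.
C2 = 16 − 9 = 7 completes the 16 down.
Given what's placed, A1 must be 8 to fit the 23 across and 12 down.
B1 = 23 − 17 = 6 completes the 23 across.
A2 = 12 − 8 = 4 completes the 12 down.
B2 = 20 − 11 = 9 completes the 20 across.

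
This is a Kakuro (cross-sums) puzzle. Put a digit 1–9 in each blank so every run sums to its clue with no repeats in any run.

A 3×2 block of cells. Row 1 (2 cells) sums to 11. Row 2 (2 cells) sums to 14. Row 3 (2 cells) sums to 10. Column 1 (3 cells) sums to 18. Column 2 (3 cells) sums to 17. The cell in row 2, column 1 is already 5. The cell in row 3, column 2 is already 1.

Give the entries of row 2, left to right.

5 9

(2,2) = 14 − 5 = 9 completes the 14 across.
(3,1) = 10 − 1 = 9 completes the 10 across.
(1,1) = 18 − 14 = 4 completes the 18 down.
(1,2) = 11 − 4 = 7 completes the 11 across.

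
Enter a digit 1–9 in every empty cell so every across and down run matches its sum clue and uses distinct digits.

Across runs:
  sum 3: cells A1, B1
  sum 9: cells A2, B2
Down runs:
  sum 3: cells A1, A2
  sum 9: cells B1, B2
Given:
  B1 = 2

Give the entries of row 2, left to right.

2 7

3 in 2 cells must be {1,2}.
A1 = 3 − 2 = 1 completes the 3 across.
A2 = 3 − 1 = 2 completes the 3 down.
B2 = 9 − 2 = 7 completes the 9 across.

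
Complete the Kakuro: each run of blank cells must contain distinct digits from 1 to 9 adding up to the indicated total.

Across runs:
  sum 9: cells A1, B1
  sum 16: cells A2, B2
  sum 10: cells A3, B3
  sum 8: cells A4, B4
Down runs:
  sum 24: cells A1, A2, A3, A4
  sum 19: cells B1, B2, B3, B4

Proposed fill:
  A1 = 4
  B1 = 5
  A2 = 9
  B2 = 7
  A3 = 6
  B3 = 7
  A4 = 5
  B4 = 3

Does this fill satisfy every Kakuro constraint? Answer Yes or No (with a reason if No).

No — the down run B1–B4 sums to 22, not 19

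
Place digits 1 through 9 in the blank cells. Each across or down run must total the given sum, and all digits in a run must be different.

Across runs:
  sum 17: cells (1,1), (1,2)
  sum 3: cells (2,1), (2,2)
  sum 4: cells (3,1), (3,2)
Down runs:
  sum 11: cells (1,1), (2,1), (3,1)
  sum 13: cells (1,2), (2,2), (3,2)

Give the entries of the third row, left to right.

17 in 2 cells must be {8,9}; 3 in 2 cells must be {1,2}; 4 in 2 cells must be {1,3}.
The 17 across and the 11 down share only 8, so (1,1) = 8.
(1,2) = 17 − 8 = 9 completes the 17 across.
Given what's placed, (2,2) must be 1 to fit the 3 across and 13 down.
(3,1) = 1: the only remaining digit allowed by both the 4 across and the 11 down.
(3,2) = 4 − 1 = 3 completes the 4 across.
(2,1) = 3 − 1 = 2 completes the 3 across.

1 3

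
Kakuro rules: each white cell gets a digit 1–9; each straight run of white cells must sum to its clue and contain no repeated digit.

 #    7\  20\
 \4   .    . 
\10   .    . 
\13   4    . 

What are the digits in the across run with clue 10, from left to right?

2 8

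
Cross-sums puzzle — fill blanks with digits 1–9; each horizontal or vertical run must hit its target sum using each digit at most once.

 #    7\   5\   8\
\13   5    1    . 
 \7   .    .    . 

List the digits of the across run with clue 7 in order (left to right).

2 4 1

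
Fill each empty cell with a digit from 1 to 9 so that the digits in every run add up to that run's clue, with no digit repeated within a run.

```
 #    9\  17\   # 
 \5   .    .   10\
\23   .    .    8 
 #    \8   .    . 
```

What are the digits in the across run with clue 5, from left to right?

3 2

23 in 3 cells must be {6,8,9}.
R2C1 = 6: the only remaining digit allowed by both the 23 across and the 9 down.
R2C2 = 23 − 14 = 9 completes the 23 across.
R3C3 = 10 − 8 = 2 completes the 10 down.
R1C1 = 9 − 6 = 3 completes the 9 down.
R1C2 = 5 − 3 = 2 completes the 5 across.
R3C2 = 8 − 2 = 6 completes the 8 across.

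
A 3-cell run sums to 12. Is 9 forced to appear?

No

Counterexample: {1,3,8} sums to 12 without using 9.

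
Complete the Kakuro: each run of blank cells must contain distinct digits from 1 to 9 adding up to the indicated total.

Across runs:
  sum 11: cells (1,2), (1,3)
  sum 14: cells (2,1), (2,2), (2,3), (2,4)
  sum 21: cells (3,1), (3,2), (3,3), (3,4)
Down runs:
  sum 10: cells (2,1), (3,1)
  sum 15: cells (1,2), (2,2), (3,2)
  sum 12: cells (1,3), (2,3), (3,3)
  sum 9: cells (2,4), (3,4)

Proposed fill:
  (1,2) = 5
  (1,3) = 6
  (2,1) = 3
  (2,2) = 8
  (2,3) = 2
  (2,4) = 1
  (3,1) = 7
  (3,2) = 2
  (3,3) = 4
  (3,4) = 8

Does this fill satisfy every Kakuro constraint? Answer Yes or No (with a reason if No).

Across: 5+6=11; 3+8+2+1=14; 7+2+4+8=21. Down: 3+7=10; 5+8+2=15; 6+2+4=12; 1+8=9. No digit repeats within any run.

Yes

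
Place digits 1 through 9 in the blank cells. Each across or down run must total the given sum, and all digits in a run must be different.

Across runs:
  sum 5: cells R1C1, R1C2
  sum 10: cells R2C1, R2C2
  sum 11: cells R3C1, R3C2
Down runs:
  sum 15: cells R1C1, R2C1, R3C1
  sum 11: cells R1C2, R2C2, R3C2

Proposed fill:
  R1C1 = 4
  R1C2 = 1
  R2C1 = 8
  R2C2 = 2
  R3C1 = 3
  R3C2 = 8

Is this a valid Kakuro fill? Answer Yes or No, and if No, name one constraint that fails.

Across: 4+1=5; 8+2=10; 3+8=11. Down: 4+8+3=15; 1+2+8=11. No digit repeats within any run.

Yes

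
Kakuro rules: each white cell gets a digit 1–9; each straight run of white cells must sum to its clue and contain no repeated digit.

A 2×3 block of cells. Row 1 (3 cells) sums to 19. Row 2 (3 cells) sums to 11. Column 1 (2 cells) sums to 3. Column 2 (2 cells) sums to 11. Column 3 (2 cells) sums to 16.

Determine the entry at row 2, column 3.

7

3 in 2 cells must be {1,2}; 16 in 2 cells must be {7,9}.
The 19 across and the 3 down share only 2, so (1,1) = 2.
Given what's placed, (1,3) must be 9 to fit the 19 across and 16 down.
(2,1) = 3 − 2 = 1 completes the 3 down.
(2,3) = 16 − 9 = 7 completes the 16 down.
(1,2) = 19 − 11 = 8 completes the 19 across.
(2,2) = 11 − 8 = 3 completes the 11 across.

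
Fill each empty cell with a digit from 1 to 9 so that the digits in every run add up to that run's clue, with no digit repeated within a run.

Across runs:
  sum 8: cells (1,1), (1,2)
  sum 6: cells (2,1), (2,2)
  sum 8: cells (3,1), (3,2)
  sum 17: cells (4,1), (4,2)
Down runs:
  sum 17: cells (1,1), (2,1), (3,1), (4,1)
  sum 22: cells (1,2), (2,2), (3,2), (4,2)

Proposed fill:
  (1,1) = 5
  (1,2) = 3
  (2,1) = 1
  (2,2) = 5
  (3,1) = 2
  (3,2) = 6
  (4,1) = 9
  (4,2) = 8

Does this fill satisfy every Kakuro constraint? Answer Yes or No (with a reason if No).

Yes

Across: 5+3=8; 1+5=6; 2+6=8; 9+8=17. Down: 5+1+2+9=17; 3+5+6+8=22. No digit repeats within any run.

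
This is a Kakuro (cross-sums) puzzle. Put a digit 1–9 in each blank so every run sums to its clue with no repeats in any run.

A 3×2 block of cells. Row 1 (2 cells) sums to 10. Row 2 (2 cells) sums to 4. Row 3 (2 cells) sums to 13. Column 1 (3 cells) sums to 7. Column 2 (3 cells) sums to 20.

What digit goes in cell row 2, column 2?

3

4 in 2 cells must be {1,3}; 7 in 3 cells must be {1,2,4}.
The 4 across and the 7 down share only 1, so (2,1) = 1.
(2,2) = 4 − 1 = 3 completes the 4 across.
Given what's placed, (3,1) must be 4 to fit the 13 across and 7 down.
(3,2) = 13 − 4 = 9 completes the 13 across.
(1,1) = 7 − 5 = 2 completes the 7 down.
(1,2) = 10 − 2 = 8 completes the 10 across.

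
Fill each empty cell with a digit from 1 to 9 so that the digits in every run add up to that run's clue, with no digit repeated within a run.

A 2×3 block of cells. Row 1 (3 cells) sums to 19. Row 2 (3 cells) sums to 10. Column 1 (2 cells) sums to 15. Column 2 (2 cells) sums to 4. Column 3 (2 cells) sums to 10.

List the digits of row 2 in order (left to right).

4 in 2 cells must be {1,3}.
The 19 across and the 4 down share only 3, so (1,2) = 3.
(2,2) = 4 − 3 = 1 completes the 4 down.
Nothing is forced directly, so branch on (2,1), whose candidates are 6 or 7. If (2,1) = 7: then (1,1) would have to be in {7,9} for the 19 across but in {8} for the 15 down — contradiction. So (2,1) = 6.
(1,1) = 15 − 6 = 9 completes the 15 down.
(1,3) = 19 − 12 = 7 completes the 19 across.
(2,3) = 10 − 7 = 3 completes the 10 across.

6 1 3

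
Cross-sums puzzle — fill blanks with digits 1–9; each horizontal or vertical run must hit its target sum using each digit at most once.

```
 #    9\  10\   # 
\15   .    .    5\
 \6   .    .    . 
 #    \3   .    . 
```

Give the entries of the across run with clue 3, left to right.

6 in 3 cells must be {1,2,3}; 3 in 2 cells must be {1,2}.
Nothing is forced directly, so branch on R1C2, whose candidates are 6 or 7. If R1C2 = 6: then R1C1 would have to be in {9} for the 15 across but in {1,2,3,4,5,6,7,8} for the 9 down — contradiction. So R1C2 = 7.
R1C1 = 15 − 7 = 8 completes the 15 across.
R2C1 = 9 − 8 = 1 completes the 9 down.
R2C2 = 2: the only remaining digit allowed by both the 6 across and the 10 down.
R2C3 = 6 − 3 = 3 completes the 6 across.
R3C2 = 10 − 9 = 1 completes the 10 down.
R3C3 = 3 − 1 = 2 completes the 3 across.

1 2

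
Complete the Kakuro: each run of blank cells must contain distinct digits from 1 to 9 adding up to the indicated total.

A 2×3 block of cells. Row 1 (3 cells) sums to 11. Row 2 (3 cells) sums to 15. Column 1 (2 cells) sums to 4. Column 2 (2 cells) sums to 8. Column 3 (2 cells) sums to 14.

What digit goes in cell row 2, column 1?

4 in 2 cells must be {1,3}.
Nothing is forced directly, so branch on (1,3), whose candidates are 5 or 6 or 8. If (1,3) = 5: then (1,1) would have to be in {2,4} for the 11 across but in {1,3} for the 4 down — contradiction. If (1,3) = 8: that forces (1,1) = 1, (1,2) = 2, (2,1) = 3, after which (2,2) would have to be in {4,5,7,8} for the 15 across but in {6} for the 8 down — contradiction. So (1,3) = 6.
(2,3) = 14 − 6 = 8 completes the 14 down.
Nothing is forced directly, so branch on (1,1), whose candidates are 1 or 3. If (1,1) = 1: then (1,2) would have to be in {4} for the 11 across but in {1,2,3,5,6,7} for the 8 down — contradiction. So (1,1) = 3.
(1,2) = 11 − 9 = 2 completes the 11 across.
(2,1) = 4 − 3 = 1 completes the 4 down.
(2,2) = 15 − 9 = 6 completes the 15 across.

1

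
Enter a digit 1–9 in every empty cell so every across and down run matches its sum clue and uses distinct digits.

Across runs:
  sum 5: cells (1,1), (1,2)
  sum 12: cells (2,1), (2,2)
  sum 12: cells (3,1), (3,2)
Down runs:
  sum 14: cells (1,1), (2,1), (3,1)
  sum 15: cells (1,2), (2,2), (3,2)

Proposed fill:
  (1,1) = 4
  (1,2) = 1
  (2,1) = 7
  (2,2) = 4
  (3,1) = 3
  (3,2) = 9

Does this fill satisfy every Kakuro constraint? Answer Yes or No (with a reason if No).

No — the down run (1,2)–(3,2) sums to 14, not 15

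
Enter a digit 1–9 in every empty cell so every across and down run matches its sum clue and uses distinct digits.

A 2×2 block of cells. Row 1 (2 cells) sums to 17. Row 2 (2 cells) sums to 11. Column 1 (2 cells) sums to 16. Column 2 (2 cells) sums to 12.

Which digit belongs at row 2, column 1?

7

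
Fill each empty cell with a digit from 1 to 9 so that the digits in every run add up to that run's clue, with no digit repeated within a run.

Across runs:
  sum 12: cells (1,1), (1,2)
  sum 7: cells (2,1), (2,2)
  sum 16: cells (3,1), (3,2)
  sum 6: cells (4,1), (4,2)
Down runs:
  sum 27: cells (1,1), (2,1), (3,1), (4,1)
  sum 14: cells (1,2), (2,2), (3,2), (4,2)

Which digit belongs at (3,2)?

16 in 2 cells must be {7,9}.
Only 7 fits (3,2) under both its across sum 16 and down sum 14.

7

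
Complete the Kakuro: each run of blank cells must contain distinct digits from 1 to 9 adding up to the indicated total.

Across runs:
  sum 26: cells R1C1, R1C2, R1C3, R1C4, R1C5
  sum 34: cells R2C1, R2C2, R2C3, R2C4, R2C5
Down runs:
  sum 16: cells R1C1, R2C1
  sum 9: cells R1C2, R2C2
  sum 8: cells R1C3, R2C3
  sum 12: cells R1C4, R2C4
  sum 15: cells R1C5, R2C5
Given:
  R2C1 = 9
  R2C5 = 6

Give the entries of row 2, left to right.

34 in 5 cells must be {4,6,7,8,9}; 16 in 2 cells must be {7,9}.
R1C1 = 16 − 9 = 7 completes the 16 down.
R1C5 = 15 − 6 = 9 completes the 15 down.
Given what's placed, R2C3 must be 7 to fit the 34 across and 8 down.
R1C3 = 8 − 7 = 1 completes the 8 down.
No cell is forced outright now. R2C2 can only be 4 or 8 (the digits allowed by both its 34 across and its 9 down). If R2C2 = 8: then R1C2 would have to be in {3,4,5,6} for the 26 across but in {1} for the 9 down — contradiction. So R2C2 = 4.
R1C2 = 9 − 4 = 5 completes the 9 down.
R1C4 = 26 − 22 = 4 completes the 26 across.
R2C4 = 34 − 26 = 8 completes the 34 across.

9 4 7 8 6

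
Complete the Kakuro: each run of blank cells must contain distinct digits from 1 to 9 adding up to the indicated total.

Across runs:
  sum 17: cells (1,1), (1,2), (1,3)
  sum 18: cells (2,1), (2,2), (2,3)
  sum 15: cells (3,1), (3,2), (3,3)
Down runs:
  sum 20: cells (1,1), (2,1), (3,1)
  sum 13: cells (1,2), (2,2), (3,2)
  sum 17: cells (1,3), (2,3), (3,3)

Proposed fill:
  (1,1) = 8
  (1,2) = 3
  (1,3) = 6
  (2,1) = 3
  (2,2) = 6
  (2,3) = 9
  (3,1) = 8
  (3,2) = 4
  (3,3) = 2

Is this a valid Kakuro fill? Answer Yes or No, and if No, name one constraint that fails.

No — the down run (1,1)–(3,1) sums to 19, not 20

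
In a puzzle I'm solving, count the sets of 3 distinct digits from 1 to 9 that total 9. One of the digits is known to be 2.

3 distinct digits from 1–9 sum between 6 and 24.
Keeping only sets containing 2.
Enumerating: {1,2,6}, {2,3,4}.

2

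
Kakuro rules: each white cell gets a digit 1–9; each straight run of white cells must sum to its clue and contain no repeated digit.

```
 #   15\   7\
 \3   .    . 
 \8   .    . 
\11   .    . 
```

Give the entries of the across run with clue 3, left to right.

2 1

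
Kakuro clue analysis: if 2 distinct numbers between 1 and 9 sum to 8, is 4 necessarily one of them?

No

Counterexample: {1,7} sums to 8 without using 4.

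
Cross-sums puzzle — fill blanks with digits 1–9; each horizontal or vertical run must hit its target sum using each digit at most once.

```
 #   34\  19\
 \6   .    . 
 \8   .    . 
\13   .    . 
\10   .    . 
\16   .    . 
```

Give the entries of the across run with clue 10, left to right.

6 4

16 in 2 cells must be {7,9}; 34 in 5 cells must be {4,6,7,8,9}.
Only 4 fits R1C1 under both its across sum 6 and down sum 34.
R1C2 = 6 − 4 = 2 completes the 6 across.
Nothing is forced directly, so branch on R2C1, whose candidates are 6 or 7. If R2C1 = 6: then R2C2 would have to be in {2} for the 8 across but in {1,3,4,5,6,7,8,9} for the 19 down — contradiction. So R2C1 = 7.
R2C2 = 8 − 7 = 1 completes the 8 across.
R5C1 = 9: the only remaining digit allowed by both the 16 across and the 34 down.
R5C2 = 16 − 9 = 7 completes the 16 across.
Nothing is forced directly, so branch on R3C1, whose candidates are 6 or 8. If R3C1 = 6: then R3C2 would have to be in {7} for the 13 across but in {3,4,5,6} for the 19 down — contradiction. So R3C1 = 8.
R3C2 = 13 − 8 = 5 completes the 13 across.
R4C1 = 34 − 28 = 6 completes the 34 down.
R4C2 = 10 − 6 = 4 completes the 10 across.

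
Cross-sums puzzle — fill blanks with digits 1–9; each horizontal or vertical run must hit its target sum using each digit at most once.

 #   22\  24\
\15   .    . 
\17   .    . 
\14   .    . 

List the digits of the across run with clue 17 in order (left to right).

9 8

17 in 2 cells must be {8,9}; 24 in 3 cells must be {7,8,9}.
Nothing is forced directly, so branch on R2C1, whose candidates are 8 or 9. If R2C1 = 8: that forces R1C1 = 9, after which R1C2 would have to be in {6} for the 15 across but in {7,8,9} for the 24 down — contradiction. So R2C1 = 9.
R2C2 = 17 − 9 = 8 completes the 17 across.
Given what's placed, R3C2 must be 9 to fit the 14 across and 24 down.
R1C2 = 24 − 17 = 7 completes the 24 down.
R3C1 = 14 − 9 = 5 completes the 14 across.
R1C1 = 15 − 7 = 8 completes the 15 across.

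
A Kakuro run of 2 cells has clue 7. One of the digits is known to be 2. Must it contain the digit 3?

The only way to make 7 from 2 distinct digits under that restriction is {2,5}, which does not contain 3.

No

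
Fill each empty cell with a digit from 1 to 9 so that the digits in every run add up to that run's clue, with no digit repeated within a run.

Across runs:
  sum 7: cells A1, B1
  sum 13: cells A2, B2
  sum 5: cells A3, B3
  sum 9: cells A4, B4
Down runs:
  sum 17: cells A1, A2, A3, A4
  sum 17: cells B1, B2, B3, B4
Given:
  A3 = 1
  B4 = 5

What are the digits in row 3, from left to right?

B3 = 5 − 1 = 4 completes the 5 across.
A4 = 9 − 5 = 4 completes the 9 across.
No cell is forced outright now. A1 can only be 3 or 5 (the digits allowed by both its 7 across and its 17 down). If A1 = 3: then B1 would have to be in {4} for the 7 across but in {1,2,6,7} for the 17 down — contradiction. So A1 = 5.
B1 = 7 − 5 = 2 completes the 7 across.
A2 = 17 − 10 = 7 completes the 17 down.
B2 = 13 − 7 = 6 completes the 13 across.

1 4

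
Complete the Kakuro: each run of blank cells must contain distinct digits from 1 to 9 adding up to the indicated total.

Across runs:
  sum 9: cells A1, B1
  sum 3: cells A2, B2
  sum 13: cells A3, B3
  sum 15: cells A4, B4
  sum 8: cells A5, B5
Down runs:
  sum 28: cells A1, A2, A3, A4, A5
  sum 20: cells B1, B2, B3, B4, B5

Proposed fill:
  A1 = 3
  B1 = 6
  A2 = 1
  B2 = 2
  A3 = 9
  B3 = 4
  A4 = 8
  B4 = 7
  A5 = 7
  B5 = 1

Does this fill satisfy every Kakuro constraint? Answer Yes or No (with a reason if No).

Yes

Across: 3+6=9; 1+2=3; 9+4=13; 8+7=15; 7+1=8. Down: 3+1+9+8+7=28; 6+2+4+7+1=20. No digit repeats within any run.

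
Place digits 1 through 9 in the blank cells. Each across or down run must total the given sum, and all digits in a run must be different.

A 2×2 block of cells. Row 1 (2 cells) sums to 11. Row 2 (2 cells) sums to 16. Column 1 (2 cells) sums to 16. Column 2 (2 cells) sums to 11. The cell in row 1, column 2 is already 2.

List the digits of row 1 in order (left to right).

9 2

16 in 2 cells must be {7,9}.
(1,1) = 11 − 2 = 9 completes the 11 across.
(2,1) = 16 − 9 = 7 completes the 16 down.
(2,2) = 16 − 7 = 9 completes the 16 across.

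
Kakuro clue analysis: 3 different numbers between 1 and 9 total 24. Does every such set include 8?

The only way to make 24 from 3 distinct digits is {7,8,9}, which contains 8.

Yes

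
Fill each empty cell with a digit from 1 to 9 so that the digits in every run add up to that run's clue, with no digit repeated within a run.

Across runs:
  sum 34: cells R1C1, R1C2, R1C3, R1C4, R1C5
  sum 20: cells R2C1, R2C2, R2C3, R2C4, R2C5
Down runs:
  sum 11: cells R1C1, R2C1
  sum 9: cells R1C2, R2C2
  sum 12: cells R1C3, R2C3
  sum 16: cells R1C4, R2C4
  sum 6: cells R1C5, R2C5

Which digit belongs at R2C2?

1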